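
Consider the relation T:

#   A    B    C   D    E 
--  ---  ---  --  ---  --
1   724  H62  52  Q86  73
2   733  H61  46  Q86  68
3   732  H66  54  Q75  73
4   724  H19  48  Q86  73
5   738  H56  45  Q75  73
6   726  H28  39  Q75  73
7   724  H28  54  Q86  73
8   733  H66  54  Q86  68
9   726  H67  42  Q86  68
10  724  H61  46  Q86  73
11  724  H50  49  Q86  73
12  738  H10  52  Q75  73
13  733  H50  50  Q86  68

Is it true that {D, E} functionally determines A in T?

(D=Q86, E=73): rows 1, 4, 7, 10, 11 → A = 724, 724, 724, 724, 724 ✓
(D=Q86, E=68): rows 2, 8, 9, 13 → A takes values {733, 726} — violation
(D=Q75, E=73): rows 3, 5, 6, 12 → A takes values {732, 738, 726} — violation
Two rows agree on {D, E} but differ on A, so {D, E} -> A does not hold.

No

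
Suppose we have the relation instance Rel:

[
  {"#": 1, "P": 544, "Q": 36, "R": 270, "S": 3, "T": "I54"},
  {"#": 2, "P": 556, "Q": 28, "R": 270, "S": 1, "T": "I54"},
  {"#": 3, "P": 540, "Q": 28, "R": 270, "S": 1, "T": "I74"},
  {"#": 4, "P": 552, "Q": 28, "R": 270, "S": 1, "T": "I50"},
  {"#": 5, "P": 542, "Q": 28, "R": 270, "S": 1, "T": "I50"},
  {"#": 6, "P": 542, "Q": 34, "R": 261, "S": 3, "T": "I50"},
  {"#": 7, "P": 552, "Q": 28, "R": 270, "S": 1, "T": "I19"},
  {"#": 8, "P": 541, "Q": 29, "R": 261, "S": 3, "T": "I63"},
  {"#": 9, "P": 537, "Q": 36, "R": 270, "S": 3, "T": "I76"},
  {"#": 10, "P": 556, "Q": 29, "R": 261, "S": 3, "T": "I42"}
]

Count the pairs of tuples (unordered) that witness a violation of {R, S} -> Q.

(R=270, S=3): all 2 rows agree on Q — 0 pairs.
(R=270, S=1): all 5 rows agree on Q — 0 pairs.
(R=261, S=3): violating pairs (6,8), (6,10) — 2 pairs.

2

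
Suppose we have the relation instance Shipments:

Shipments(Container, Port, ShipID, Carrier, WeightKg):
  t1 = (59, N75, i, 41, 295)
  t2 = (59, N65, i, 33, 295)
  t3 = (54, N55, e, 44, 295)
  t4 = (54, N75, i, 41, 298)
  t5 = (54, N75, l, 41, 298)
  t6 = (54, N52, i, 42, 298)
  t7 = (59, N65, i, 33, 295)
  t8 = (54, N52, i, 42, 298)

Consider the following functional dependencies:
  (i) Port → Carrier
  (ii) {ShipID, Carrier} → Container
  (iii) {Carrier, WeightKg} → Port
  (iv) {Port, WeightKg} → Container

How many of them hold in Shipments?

(i) Port → Carrier: every LHS value maps to a single RHS value — holds.
(ii) {ShipID, Carrier} → Container: (ShipID=i, Carrier=41): rows 1, 4 → Container takes values {59, 54} — violation — fails.
(iii) {Carrier, WeightKg} → Port: every LHS value maps to a single RHS value — holds.
(iv) {Port, WeightKg} → Container: every LHS value maps to a single RHS value — holds.
3 of the 4 dependencies hold.

3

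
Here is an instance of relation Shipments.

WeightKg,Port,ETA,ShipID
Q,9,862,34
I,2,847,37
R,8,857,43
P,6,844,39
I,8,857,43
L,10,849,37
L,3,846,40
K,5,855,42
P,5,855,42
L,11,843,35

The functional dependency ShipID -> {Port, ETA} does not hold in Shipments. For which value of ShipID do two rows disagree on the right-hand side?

37

ShipID=34: 1 row → {Port,ETA} = (9, 862) ✓
ShipID=37: 2 rows → {Port,ETA} takes values {(2, 847), (10, 849)} — violation
ShipID=43: 2 rows → {Port,ETA} = (8, 857), (8, 857) ✓
ShipID=39: 1 row → {Port,ETA} = (6, 844) ✓
ShipID=40: 1 row → {Port,ETA} = (3, 846) ✓
ShipID=42: 2 rows → {Port,ETA} = (5, 855), (5, 855) ✓
ShipID=35: 1 row → {Port,ETA} = (11, 843) ✓
The only ShipID value with inconsistent RHS is ShipID=37.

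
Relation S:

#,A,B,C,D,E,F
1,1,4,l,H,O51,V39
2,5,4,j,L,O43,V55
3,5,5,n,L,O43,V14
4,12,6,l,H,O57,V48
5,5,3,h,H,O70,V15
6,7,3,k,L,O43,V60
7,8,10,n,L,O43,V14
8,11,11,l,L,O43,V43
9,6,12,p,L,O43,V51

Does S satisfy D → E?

No

D=H: rows 1, 4, 5 → E takes values {O51, O57, O70} — violation
D=L: rows 2, 3, 6, 7, 8, 9 → E = O43, O43, O43, O43, O43, O43 ✓
Two rows agree on D but differ on E, so D → E does not hold.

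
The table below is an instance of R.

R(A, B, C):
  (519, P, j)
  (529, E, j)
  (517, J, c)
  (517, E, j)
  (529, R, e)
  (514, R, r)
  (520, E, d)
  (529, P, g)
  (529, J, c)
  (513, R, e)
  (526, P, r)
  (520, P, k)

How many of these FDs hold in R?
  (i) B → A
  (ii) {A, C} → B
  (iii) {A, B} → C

(i) B → A: B=P: 4 rows → A takes values {519, 529, 526, 520} — violation; B=E: 3 rows → A takes values {529, 517, 520} — violation; B=J: 2 rows → A takes values {517, 529} — violation; B=R: 3 rows → A takes values {529, 514, 513} — violation — fails.
(ii) {A, C} → B: every LHS value maps to a single RHS value — holds.
(iii) {A, B} → C: every LHS value maps to a single RHS value — holds.
2 of the 3 dependencies hold.

2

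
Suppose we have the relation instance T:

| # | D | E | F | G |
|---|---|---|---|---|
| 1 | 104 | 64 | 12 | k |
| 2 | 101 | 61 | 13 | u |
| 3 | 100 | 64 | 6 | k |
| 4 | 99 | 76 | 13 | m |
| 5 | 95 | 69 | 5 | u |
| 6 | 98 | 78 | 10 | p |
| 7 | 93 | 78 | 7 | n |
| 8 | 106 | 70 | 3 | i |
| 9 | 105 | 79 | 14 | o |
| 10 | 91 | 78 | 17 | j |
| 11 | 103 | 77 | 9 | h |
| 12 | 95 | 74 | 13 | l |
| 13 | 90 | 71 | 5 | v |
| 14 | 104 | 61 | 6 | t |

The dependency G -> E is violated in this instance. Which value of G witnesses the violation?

u

G=k: rows 1, 3 → E = 64, 64 ✓
G=u: rows 2, 5 → E takes values {61, 69} — violation
G=m: row 4 → E = 76 ✓
G=p: row 6 → E = 78 ✓
G=n: row 7 → E = 78 ✓
G=i: row 8 → E = 70 ✓
G=o: row 9 → E = 79 ✓
G=j: row 10 → E = 78 ✓
G=h: row 11 → E = 77 ✓
G=l: row 12 → E = 74 ✓
G=v: row 13 → E = 71 ✓
G=t: row 14 → E = 61 ✓
The only G value with inconsistent E is G=u.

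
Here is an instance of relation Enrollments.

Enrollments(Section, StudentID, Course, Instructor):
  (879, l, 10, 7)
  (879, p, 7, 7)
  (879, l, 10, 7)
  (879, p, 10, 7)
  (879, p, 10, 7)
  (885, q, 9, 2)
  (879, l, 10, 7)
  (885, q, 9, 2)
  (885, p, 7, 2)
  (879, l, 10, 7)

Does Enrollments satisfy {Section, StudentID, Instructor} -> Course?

(Section=879, StudentID=l, Instructor=7): 4 rows → Course = 10, 10, 10, 10 ✓
(Section=879, StudentID=p, Instructor=7): 3 rows → Course takes values {7, 10} — violation
(Section=885, StudentID=q, Instructor=2): 2 rows → Course = 9, 9 ✓
(Section=885, StudentID=p, Instructor=2): 1 row → Course = 7 ✓
Two rows agree on {Section, StudentID, Instructor} but differ on Course, so {Section, StudentID, Instructor} -> Course does not hold.

No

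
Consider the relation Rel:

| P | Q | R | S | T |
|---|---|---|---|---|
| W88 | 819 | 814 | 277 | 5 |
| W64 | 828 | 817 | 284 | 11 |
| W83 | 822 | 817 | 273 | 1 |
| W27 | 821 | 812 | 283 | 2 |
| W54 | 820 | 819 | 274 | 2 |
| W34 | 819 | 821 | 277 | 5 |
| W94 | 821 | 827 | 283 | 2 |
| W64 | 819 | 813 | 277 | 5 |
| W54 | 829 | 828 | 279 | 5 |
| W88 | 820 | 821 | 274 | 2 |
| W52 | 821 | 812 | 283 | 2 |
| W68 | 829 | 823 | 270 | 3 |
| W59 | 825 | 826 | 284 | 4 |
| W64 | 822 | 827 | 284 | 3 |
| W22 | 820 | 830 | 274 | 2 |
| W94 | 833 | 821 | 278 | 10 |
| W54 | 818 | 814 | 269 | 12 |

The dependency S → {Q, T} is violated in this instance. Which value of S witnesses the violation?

284

S=277: 3 rows → {Q,T} = (819, 5), (819, 5), (819, 5) ✓
S=284: 3 rows → {Q,T} takes values {(828, 11), (825, 4), (822, 3)} — violation
S=273: 1 row → {Q,T} = (822, 1) ✓
S=283: 3 rows → {Q,T} = (821, 2), (821, 2), (821, 2) ✓
S=274: 3 rows → {Q,T} = (820, 2), (820, 2), (820, 2) ✓
S=279: 1 row → {Q,T} = (829, 5) ✓
S=270: 1 row → {Q,T} = (829, 3) ✓
S=278: 1 row → {Q,T} = (833, 10) ✓
S=269: 1 row → {Q,T} = (818, 12) ✓
The only S value with inconsistent RHS is S=284.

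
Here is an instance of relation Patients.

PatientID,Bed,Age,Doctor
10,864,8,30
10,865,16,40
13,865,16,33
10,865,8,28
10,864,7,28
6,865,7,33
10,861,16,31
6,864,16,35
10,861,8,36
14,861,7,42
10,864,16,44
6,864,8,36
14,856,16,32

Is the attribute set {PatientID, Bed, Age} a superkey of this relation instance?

Yes

All 13 rows have distinct {PatientID, Bed, Age} values, so {PatientID, Bed, Age} → (all attributes) holds and {PatientID, Bed, Age} is a superkey.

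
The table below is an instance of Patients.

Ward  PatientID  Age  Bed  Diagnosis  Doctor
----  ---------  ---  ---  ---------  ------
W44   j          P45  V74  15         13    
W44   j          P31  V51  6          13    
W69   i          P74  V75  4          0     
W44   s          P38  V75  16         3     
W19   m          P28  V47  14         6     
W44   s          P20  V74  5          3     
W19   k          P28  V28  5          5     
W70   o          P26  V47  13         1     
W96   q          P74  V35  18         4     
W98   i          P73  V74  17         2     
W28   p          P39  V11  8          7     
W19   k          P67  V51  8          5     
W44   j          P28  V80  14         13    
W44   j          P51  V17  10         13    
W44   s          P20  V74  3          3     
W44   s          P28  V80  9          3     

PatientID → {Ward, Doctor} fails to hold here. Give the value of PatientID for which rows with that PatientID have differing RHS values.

i

PatientID=j: 4 rows → {Ward,Doctor} = (W44, 13), (W44, 13), (W44, 13), (W44, 13) ✓
PatientID=i: 2 rows → {Ward,Doctor} takes values {(W69, 0), (W98, 2)} — violation
PatientID=s: 4 rows → {Ward,Doctor} = (W44, 3), (W44, 3), (W44, 3), (W44, 3) ✓
PatientID=m: 1 row → {Ward,Doctor} = (W19, 6) ✓
PatientID=k: 2 rows → {Ward,Doctor} = (W19, 5), (W19, 5) ✓
PatientID=o: 1 row → {Ward,Doctor} = (W70, 1) ✓
PatientID=q: 1 row → {Ward,Doctor} = (W96, 4) ✓
PatientID=p: 1 row → {Ward,Doctor} = (W28, 7) ✓
The only PatientID value with inconsistent RHS is PatientID=i.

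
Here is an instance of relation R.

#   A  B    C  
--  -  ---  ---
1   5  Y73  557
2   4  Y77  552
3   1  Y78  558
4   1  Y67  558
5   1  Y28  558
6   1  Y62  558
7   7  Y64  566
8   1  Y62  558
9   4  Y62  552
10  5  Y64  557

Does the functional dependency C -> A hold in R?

Yes

C=557: rows 1, 10 → A = 5, 5 ✓
C=552: rows 2, 9 → A = 4, 4 ✓
C=558: rows 3, 4, 5, 6, 8 → A = 1, 1, 1, 1, 1 ✓
C=566: row 7 → A = 7 ✓
Every C value is associated with a single A value, so C -> A holds.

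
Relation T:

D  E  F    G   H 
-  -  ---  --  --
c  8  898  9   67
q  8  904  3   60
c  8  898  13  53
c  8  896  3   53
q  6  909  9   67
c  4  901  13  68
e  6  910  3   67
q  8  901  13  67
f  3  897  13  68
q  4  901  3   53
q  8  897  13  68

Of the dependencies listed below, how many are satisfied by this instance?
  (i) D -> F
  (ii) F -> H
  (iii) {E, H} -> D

(i) D -> F: D=c: 4 rows → F takes values {898, 896, 901} — violation; D=q: 5 rows → F takes values {904, 909, 901, 897} — violation — fails.
(ii) F -> H: F=898: 2 rows → H takes values {67, 53} — violation; F=901: 3 rows → H takes values {68, 67, 53} — violation — fails.
(iii) {E, H} -> D: (E=8, H=67): 2 rows → D takes values {c, q} — violation; (E=6, H=67): 2 rows → D takes values {q, e} — violation — fails.
None of the 3 dependencies hold.

0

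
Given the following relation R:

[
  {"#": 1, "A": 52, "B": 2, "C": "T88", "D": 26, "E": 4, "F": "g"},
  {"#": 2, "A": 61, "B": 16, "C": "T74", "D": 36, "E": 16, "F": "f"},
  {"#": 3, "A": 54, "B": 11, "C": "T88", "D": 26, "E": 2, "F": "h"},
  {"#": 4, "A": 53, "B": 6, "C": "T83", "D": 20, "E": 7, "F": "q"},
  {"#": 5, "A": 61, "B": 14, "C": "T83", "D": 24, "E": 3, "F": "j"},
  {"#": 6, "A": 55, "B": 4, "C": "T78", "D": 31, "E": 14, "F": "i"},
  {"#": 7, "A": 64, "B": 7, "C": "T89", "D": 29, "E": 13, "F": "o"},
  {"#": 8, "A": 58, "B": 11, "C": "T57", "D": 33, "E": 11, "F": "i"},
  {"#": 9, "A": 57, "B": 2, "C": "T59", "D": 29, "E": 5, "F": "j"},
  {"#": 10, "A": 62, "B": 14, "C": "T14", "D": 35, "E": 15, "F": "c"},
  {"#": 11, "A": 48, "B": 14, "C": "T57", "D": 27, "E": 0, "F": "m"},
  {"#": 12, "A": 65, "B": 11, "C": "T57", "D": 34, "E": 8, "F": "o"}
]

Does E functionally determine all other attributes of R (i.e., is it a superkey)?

Yes

All 12 rows have distinct E values, so E → (all attributes) holds and E is a superkey.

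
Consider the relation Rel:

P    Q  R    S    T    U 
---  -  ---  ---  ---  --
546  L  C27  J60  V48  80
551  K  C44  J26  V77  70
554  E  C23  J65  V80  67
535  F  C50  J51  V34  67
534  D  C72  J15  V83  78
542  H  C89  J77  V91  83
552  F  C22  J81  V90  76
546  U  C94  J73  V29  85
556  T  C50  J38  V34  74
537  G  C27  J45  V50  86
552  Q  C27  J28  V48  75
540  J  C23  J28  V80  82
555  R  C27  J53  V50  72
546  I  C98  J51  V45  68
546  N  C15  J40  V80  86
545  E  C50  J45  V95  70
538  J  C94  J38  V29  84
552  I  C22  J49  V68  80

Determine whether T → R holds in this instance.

No

T=V48: 2 rows → R = C27, C27 ✓
T=V77: 1 row → R = C44 ✓
T=V80: 3 rows → R takes values {C23, C15} — violation
T=V34: 2 rows → R = C50, C50 ✓
T=V83: 1 row → R = C72 ✓
T=V91: 1 row → R = C89 ✓
T=V90: 1 row → R = C22 ✓
T=V29: 2 rows → R = C94, C94 ✓
T=V50: 2 rows → R = C27, C27 ✓
T=V45: 1 row → R = C98 ✓
T=V95: 1 row → R = C50 ✓
T=V68: 1 row → R = C22 ✓
Two rows agree on T but differ on R, so T → R does not hold.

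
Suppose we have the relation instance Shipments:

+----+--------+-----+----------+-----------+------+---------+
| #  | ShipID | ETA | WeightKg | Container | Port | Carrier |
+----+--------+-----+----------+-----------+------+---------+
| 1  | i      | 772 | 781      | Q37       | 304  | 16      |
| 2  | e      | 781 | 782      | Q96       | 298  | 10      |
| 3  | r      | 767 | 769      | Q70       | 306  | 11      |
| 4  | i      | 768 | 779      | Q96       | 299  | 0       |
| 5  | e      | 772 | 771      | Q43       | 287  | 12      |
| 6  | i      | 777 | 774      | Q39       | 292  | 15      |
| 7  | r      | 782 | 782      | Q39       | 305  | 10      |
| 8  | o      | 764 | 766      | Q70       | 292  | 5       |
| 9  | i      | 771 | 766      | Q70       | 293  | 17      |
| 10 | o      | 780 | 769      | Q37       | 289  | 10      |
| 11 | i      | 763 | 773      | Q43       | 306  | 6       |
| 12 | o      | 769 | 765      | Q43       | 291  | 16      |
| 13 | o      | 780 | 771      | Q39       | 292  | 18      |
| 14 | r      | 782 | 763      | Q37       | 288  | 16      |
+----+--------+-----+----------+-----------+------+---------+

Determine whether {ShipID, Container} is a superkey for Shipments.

All 14 rows have distinct {ShipID, Container} values, so {ShipID, Container} → (all attributes) holds and {ShipID, Container} is a superkey.

Yes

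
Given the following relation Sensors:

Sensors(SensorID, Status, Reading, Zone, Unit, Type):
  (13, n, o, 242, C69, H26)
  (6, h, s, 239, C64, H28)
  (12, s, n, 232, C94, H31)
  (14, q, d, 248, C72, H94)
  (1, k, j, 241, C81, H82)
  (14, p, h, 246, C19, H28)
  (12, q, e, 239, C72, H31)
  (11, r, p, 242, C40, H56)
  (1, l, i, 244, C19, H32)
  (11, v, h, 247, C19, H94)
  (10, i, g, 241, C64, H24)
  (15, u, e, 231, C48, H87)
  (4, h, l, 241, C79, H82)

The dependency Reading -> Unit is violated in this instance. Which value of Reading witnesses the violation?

Reading=o: 1 row → Unit = C69 ✓
Reading=s: 1 row → Unit = C64 ✓
Reading=n: 1 row → Unit = C94 ✓
Reading=d: 1 row → Unit = C72 ✓
Reading=j: 1 row → Unit = C81 ✓
Reading=h: 2 rows → Unit = C19, C19 ✓
Reading=e: 2 rows → Unit takes values {C72, C48} — violation
Reading=p: 1 row → Unit = C40 ✓
Reading=i: 1 row → Unit = C19 ✓
Reading=g: 1 row → Unit = C64 ✓
Reading=l: 1 row → Unit = C79 ✓
The only Reading value with inconsistent Unit is Reading=e.

e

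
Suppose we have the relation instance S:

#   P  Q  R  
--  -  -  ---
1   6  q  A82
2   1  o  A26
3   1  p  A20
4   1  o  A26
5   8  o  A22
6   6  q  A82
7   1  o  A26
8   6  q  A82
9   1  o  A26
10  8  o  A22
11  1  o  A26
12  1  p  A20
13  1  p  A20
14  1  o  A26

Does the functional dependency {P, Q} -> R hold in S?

Yes

(P=6, Q=q): rows 1, 6, 8 → R = A82, A82, A82 ✓
(P=1, Q=o): rows 2, 4, 7, 9, 11, 14 → R = A26, A26, A26, A26, A26, A26 ✓
(P=1, Q=p): rows 3, 12, 13 → R = A20, A20, A20 ✓
(P=8, Q=o): rows 5, 10 → R = A22, A22 ✓
Every {P, Q} value is associated with a single R value, so {P, Q} -> R holds.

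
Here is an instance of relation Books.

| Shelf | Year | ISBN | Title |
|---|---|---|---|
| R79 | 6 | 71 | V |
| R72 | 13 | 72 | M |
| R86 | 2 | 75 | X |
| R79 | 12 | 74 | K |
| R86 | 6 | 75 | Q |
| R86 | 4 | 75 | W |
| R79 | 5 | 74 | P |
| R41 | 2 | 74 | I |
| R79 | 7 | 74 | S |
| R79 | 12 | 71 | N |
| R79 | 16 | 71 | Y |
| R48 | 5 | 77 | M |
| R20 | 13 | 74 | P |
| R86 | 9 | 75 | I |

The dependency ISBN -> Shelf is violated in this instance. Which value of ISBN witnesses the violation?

74

ISBN=71: 3 rows → Shelf = R79, R79, R79 ✓
ISBN=72: 1 row → Shelf = R72 ✓
ISBN=75: 4 rows → Shelf = R86, R86, R86, R86 ✓
ISBN=74: 5 rows → Shelf takes values {R79, R41, R20} — violation
ISBN=77: 1 row → Shelf = R48 ✓
The only ISBN value with inconsistent Shelf is ISBN=74.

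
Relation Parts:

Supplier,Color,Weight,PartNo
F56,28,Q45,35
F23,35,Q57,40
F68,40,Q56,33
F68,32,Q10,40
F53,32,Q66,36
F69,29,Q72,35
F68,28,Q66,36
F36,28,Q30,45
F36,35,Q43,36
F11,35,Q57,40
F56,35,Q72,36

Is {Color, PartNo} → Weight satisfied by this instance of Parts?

(Color=28, PartNo=35): 1 row → Weight = Q45 ✓
(Color=35, PartNo=40): 2 rows → Weight = Q57, Q57 ✓
(Color=40, PartNo=33): 1 row → Weight = Q56 ✓
(Color=32, PartNo=40): 1 row → Weight = Q10 ✓
(Color=32, PartNo=36): 1 row → Weight = Q66 ✓
(Color=29, PartNo=35): 1 row → Weight = Q72 ✓
(Color=28, PartNo=36): 1 row → Weight = Q66 ✓
(Color=28, PartNo=45): 1 row → Weight = Q30 ✓
(Color=35, PartNo=36): 2 rows → Weight takes values {Q43, Q72} — violation
Two rows agree on {Color, PartNo} but differ on Weight, so {Color, PartNo} → Weight does not hold.

No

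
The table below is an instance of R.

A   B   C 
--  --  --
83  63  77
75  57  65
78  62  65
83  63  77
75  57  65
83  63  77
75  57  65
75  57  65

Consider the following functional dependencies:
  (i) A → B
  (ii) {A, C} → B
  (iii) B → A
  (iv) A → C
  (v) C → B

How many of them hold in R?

4

(i) A → B: every LHS value maps to a single RHS value — holds.
(ii) {A, C} → B: every LHS value maps to a single RHS value — holds.
(iii) B → A: every LHS value maps to a single RHS value — holds.
(iv) A → C: every LHS value maps to a single RHS value — holds.
(v) C → B: C=65: 5 rows → B takes values {57, 62} — violation — fails.
4 of the 5 dependencies hold.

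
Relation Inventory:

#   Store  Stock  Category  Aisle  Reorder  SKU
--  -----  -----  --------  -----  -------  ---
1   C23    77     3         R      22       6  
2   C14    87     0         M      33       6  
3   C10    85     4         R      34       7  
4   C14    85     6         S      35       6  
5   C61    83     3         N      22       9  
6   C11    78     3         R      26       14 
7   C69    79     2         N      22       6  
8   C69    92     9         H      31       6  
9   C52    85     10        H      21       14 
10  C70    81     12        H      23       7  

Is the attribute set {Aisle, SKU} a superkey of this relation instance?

All 10 rows have distinct {Aisle, SKU} values, so {Aisle, SKU} → (all attributes) holds and {Aisle, SKU} is a superkey.

Yes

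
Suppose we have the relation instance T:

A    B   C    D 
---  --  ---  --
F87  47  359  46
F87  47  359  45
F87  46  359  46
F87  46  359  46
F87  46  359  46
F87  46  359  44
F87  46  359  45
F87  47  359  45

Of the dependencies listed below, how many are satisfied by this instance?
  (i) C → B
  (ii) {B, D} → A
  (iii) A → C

2

(i) C → B: C=359: 8 rows → B takes values {47, 46} — violation — fails.
(ii) {B, D} → A: every LHS value maps to a single RHS value — holds.
(iii) A → C: every LHS value maps to a single RHS value — holds.
2 of the 3 dependencies hold.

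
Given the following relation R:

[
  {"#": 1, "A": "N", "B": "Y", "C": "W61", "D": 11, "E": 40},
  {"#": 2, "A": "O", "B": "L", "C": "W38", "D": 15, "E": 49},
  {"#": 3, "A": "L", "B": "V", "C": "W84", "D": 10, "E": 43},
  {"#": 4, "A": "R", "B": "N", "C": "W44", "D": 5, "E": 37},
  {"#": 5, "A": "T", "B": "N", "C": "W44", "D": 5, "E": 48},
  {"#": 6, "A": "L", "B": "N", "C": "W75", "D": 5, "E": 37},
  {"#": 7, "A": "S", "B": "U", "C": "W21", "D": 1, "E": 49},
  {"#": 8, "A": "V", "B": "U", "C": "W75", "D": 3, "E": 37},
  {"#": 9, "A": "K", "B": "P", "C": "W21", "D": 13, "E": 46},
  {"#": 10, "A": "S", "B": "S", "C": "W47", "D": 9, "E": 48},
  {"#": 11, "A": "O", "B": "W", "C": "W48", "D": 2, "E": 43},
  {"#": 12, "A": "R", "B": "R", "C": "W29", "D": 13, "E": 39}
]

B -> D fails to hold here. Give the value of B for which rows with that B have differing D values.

B=Y: row 1 → D = 11 ✓
B=L: row 2 → D = 15 ✓
B=V: row 3 → D = 10 ✓
B=N: rows 4, 5, 6 → D = 5, 5, 5 ✓
B=U: rows 7, 8 → D takes values {1, 3} — violation
B=P: row 9 → D = 13 ✓
B=S: row 10 → D = 9 ✓
B=W: row 11 → D = 2 ✓
B=R: row 12 → D = 13 ✓
The only B value with inconsistent D is B=U.

U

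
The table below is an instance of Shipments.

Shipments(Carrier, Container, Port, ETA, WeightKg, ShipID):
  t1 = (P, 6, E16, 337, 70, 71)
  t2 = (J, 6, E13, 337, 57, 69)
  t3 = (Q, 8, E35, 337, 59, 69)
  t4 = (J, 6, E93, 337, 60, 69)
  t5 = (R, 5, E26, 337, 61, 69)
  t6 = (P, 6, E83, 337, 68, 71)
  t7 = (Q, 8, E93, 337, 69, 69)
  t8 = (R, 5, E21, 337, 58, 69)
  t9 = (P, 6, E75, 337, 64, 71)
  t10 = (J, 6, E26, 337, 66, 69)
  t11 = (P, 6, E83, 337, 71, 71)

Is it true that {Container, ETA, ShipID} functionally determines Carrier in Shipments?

Yes

(Container=6, ETA=337, ShipID=71): rows 1, 6, 9, 11 → Carrier = P, P, P, P ✓
(Container=6, ETA=337, ShipID=69): rows 2, 4, 10 → Carrier = J, J, J ✓
(Container=8, ETA=337, ShipID=69): rows 3, 7 → Carrier = Q, Q ✓
(Container=5, ETA=337, ShipID=69): rows 5, 8 → Carrier = R, R ✓
Every {Container, ETA, ShipID} value is associated with a single Carrier value, so {Container, ETA, ShipID} → Carrier holds.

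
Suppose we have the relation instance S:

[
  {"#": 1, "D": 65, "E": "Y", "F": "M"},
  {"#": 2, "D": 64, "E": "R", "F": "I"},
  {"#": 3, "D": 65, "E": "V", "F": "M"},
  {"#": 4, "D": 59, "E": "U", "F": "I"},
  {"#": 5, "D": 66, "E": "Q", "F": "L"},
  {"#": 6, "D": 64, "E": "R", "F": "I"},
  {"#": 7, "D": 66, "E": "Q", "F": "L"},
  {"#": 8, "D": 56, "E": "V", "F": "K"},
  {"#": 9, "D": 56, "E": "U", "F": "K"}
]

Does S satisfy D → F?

Yes

D=65: rows 1, 3 → F = M, M ✓
D=64: rows 2, 6 → F = I, I ✓
D=59: row 4 → F = I ✓
D=66: rows 5, 7 → F = L, L ✓
D=56: rows 8, 9 → F = K, K ✓
Every D value is associated with a single F value, so D → F holds.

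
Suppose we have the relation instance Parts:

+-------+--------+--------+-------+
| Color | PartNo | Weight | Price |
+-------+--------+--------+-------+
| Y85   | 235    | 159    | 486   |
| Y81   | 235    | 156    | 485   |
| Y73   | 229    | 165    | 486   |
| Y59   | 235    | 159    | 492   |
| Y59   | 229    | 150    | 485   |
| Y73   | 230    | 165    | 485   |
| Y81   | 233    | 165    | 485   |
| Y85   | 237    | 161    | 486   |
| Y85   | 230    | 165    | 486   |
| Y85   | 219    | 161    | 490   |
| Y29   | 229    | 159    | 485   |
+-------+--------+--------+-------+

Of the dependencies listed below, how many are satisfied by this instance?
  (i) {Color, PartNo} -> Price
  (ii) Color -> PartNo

(i) {Color, PartNo} -> Price: every LHS value maps to a single RHS value — holds.
(ii) Color -> PartNo: Color=Y85: 4 rows → PartNo takes values {235, 237, 230, 219} — violation; Color=Y81: 2 rows → PartNo takes values {235, 233} — violation; Color=Y73: 2 rows → PartNo takes values {229, 230} — violation; Color=Y59: 2 rows → PartNo takes values {235, 229} — violation — fails.
1 of the 2 dependencies holds.

1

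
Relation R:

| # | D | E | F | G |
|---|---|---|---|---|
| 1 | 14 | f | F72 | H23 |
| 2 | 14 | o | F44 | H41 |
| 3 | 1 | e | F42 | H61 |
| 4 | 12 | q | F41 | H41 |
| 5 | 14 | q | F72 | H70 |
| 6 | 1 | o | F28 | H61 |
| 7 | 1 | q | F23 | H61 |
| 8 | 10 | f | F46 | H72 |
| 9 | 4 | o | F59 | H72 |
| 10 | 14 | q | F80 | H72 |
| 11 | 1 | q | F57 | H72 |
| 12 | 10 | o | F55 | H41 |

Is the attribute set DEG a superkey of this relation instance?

Yes

All 12 rows have distinct DEG values, so DEG → (all attributes) holds and DEG is a superkey.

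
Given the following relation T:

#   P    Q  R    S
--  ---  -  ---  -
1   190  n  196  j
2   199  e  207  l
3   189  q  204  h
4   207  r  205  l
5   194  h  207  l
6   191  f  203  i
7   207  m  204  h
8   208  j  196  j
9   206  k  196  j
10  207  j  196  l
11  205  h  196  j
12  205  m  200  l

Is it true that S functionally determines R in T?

No

S=j: rows 1, 8, 9, 11 → R = 196, 196, 196, 196 ✓
S=l: rows 2, 4, 5, 10, 12 → R takes values {207, 205, 196, 200} — violation
S=h: rows 3, 7 → R = 204, 204 ✓
S=i: row 6 → R = 203 ✓
Two rows agree on S but differ on R, so S → R does not hold.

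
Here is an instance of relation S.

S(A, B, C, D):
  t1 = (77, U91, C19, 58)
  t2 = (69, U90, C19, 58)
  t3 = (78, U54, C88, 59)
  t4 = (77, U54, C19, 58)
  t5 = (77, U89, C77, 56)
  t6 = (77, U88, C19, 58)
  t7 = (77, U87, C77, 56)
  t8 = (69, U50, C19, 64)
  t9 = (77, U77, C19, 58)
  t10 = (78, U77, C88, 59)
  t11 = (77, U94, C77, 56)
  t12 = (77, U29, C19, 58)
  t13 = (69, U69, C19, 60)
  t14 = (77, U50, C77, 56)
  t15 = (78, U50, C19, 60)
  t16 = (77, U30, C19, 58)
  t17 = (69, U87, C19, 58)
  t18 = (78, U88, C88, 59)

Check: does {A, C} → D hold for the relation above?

No

(A=77, C=C19): rows 1, 4, 6, 9, 12, 16 → D = 58, 58, 58, 58, 58, 58 ✓
(A=69, C=C19): rows 2, 8, 13, 17 → D takes values {58, 64, 60} — violation
(A=78, C=C88): rows 3, 10, 18 → D = 59, 59, 59 ✓
(A=77, C=C77): rows 5, 7, 11, 14 → D = 56, 56, 56, 56 ✓
(A=78, C=C19): row 15 → D = 60 ✓
Two rows agree on {A, C} but differ on D, so {A, C} → D does not hold.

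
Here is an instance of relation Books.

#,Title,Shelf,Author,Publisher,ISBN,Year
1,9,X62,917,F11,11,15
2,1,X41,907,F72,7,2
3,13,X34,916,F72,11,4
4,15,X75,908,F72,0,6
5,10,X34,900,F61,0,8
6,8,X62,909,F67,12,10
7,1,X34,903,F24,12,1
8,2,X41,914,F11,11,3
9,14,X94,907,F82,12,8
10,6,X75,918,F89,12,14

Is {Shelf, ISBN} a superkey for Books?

All 10 rows have distinct {Shelf, ISBN} values, so {Shelf, ISBN} → (all attributes) holds and {Shelf, ISBN} is a superkey.

Yes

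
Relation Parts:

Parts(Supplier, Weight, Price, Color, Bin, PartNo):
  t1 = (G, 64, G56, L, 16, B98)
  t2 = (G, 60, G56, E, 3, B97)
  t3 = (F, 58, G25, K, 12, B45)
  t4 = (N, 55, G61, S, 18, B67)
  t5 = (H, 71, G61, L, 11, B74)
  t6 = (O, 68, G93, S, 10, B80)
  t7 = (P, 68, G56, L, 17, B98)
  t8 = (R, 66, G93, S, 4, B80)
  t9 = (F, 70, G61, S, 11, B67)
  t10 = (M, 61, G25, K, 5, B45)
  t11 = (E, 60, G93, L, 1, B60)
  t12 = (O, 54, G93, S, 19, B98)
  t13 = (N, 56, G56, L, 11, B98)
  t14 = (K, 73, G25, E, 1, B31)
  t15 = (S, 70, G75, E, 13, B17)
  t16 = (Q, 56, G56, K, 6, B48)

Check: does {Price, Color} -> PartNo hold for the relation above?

(Price=G56, Color=L): rows 1, 7, 13 → PartNo = B98, B98, B98 ✓
(Price=G56, Color=E): row 2 → PartNo = B97 ✓
(Price=G25, Color=K): rows 3, 10 → PartNo = B45, B45 ✓
(Price=G61, Color=S): rows 4, 9 → PartNo = B67, B67 ✓
(Price=G61, Color=L): row 5 → PartNo = B74 ✓
(Price=G93, Color=S): rows 6, 8, 12 → PartNo takes values {B80, B98} — violation
(Price=G93, Color=L): row 11 → PartNo = B60 ✓
(Price=G25, Color=E): row 14 → PartNo = B31 ✓
(Price=G75, Color=E): row 15 → PartNo = B17 ✓
(Price=G56, Color=K): row 16 → PartNo = B48 ✓
Two rows agree on {Price, Color} but differ on PartNo, so {Price, Color} -> PartNo does not hold.

No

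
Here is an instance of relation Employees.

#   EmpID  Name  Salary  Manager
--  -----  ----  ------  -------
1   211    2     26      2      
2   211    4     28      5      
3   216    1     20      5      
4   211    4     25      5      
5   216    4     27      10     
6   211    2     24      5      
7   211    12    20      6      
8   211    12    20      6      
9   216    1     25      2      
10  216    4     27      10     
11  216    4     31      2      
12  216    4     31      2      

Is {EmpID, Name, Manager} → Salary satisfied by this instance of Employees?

No

(EmpID=211, Name=2, Manager=2): row 1 → Salary = 26 ✓
(EmpID=211, Name=4, Manager=5): rows 2, 4 → Salary takes values {28, 25} — violation
(EmpID=216, Name=1, Manager=5): row 3 → Salary = 20 ✓
(EmpID=216, Name=4, Manager=10): rows 5, 10 → Salary = 27, 27 ✓
(EmpID=211, Name=2, Manager=5): row 6 → Salary = 24 ✓
(EmpID=211, Name=12, Manager=6): rows 7, 8 → Salary = 20, 20 ✓
(EmpID=216, Name=1, Manager=2): row 9 → Salary = 25 ✓
(EmpID=216, Name=4, Manager=2): rows 11, 12 → Salary = 31, 31 ✓
Two rows agree on {EmpID, Name, Manager} but differ on Salary, so {EmpID, Name, Manager} → Salary does not hold.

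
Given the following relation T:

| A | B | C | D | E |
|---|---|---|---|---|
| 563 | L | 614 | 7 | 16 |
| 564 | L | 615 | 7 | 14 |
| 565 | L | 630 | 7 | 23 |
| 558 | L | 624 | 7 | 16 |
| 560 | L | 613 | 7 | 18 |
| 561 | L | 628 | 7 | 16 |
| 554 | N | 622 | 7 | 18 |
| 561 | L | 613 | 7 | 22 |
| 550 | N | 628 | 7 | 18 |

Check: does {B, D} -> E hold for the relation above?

(B=L, D=7): 7 rows → E takes values {16, 14, 23, 18, 22} — violation
(B=N, D=7): 2 rows → E = 18, 18 ✓
Two rows agree on {B, D} but differ on E, so {B, D} -> E does not hold.

No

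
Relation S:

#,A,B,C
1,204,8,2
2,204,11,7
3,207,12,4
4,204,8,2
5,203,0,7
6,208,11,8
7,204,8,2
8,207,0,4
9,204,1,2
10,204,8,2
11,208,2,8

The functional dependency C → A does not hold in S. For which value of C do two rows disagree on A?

C=2: rows 1, 4, 7, 9, 10 → A = 204, 204, 204, 204, 204 ✓
C=7: rows 2, 5 → A takes values {204, 203} — violation
C=4: rows 3, 8 → A = 207, 207 ✓
C=8: rows 6, 11 → A = 208, 208 ✓
The only C value with inconsistent A is C=7.

7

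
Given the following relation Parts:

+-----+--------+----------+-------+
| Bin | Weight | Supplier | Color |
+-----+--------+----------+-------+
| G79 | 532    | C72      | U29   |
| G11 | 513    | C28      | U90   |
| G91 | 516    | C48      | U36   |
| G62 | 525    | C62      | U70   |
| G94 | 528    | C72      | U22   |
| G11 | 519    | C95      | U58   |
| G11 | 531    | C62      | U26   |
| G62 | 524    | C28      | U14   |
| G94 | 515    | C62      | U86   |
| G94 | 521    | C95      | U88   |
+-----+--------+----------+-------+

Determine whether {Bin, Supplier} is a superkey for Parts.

Yes

All 10 rows have distinct {Bin, Supplier} values, so {Bin, Supplier} → (all attributes) holds and {Bin, Supplier} is a superkey.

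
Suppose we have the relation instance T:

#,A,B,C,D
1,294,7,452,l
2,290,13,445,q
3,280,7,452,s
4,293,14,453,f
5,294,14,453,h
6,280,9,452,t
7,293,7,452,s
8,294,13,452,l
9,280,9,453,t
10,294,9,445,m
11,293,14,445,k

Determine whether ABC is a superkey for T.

Yes

All 11 rows have distinct ABC values, so ABC → (all attributes) holds and ABC is a superkey.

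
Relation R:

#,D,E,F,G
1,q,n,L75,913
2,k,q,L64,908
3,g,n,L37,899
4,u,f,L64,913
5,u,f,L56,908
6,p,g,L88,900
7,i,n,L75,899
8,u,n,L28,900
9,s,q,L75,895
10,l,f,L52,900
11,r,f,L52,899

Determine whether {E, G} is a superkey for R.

Rows 3 and 7 have the same {E, G} value (E=n, G=899) but are distinct tuples, so {E, G} does not determine every attribute — not a superkey.

No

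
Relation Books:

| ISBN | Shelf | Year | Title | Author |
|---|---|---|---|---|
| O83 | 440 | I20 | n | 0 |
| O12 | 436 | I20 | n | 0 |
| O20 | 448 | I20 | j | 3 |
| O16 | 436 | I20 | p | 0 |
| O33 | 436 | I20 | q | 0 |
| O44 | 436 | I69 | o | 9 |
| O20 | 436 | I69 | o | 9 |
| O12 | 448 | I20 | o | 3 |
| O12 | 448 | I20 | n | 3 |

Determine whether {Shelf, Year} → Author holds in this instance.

(Shelf=440, Year=I20): 1 row → Author = 0 ✓
(Shelf=436, Year=I20): 3 rows → Author = 0, 0, 0 ✓
(Shelf=448, Year=I20): 3 rows → Author = 3, 3, 3 ✓
(Shelf=436, Year=I69): 2 rows → Author = 9, 9 ✓
Every {Shelf, Year} value is associated with a single Author value, so {Shelf, Year} → Author holds.

Yes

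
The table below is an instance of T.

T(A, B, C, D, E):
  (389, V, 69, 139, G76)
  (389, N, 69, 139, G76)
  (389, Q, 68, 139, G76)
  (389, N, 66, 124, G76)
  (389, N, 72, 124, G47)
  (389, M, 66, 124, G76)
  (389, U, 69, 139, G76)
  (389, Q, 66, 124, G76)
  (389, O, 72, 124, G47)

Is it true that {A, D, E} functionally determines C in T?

No

(A=389, D=139, E=G76): 4 rows → C takes values {69, 68} — violation
(A=389, D=124, E=G76): 3 rows → C = 66, 66, 66 ✓
(A=389, D=124, E=G47): 2 rows → C = 72, 72 ✓
Two rows agree on {A, D, E} but differ on C, so {A, D, E} → C does not hold.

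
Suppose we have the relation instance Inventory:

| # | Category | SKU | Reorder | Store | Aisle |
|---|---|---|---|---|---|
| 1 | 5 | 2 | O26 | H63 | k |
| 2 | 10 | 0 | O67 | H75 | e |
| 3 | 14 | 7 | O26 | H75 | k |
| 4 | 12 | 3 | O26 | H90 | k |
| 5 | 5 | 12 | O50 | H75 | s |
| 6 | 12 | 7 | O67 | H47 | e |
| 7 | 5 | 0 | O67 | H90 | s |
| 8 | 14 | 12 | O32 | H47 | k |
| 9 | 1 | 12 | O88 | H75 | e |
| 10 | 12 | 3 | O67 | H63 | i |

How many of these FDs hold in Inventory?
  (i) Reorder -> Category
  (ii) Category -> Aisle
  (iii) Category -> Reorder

(i) Reorder -> Category: Reorder=O26: rows 1, 3, 4 → Category takes values {5, 14, 12} — violation; Reorder=O67: rows 2, 6, 7, 10 → Category takes values {10, 12, 5} — violation — fails.
(ii) Category -> Aisle: Category=5: rows 1, 5, 7 → Aisle takes values {k, s} — violation; Category=12: rows 4, 6, 10 → Aisle takes values {k, e, i} — violation — fails.
(iii) Category -> Reorder: Category=5: rows 1, 5, 7 → Reorder takes values {O26, O50, O67} — violation; Category=14: rows 3, 8 → Reorder takes values {O26, O32} — violation; Category=12: rows 4, 6, 10 → Reorder takes values {O26, O67} — violation — fails.
None of the 3 dependencies hold.

0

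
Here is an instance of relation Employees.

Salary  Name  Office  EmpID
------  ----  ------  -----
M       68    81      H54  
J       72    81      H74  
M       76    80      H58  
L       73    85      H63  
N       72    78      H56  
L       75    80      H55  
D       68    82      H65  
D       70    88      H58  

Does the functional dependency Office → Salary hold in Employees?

Office=81: 2 rows → Salary takes values {M, J} — violation
Office=80: 2 rows → Salary takes values {M, L} — violation
Office=85: 1 row → Salary = L ✓
Office=78: 1 row → Salary = N ✓
Office=82: 1 row → Salary = D ✓
Office=88: 1 row → Salary = D ✓
Two rows agree on Office but differ on Salary, so Office → Salary does not hold.

No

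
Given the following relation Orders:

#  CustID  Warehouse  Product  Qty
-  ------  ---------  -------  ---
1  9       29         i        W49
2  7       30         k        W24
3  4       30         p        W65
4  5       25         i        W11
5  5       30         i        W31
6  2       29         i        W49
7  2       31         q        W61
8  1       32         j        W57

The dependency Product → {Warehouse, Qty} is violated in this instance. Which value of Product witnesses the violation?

i

Product=i: rows 1, 4, 5, 6 → {Warehouse,Qty} takes values {(29, W49), (25, W11), (30, W31)} — violation
Product=k: row 2 → {Warehouse,Qty} = (30, W24) ✓
Product=p: row 3 → {Warehouse,Qty} = (30, W65) ✓
Product=q: row 7 → {Warehouse,Qty} = (31, W61) ✓
Product=j: row 8 → {Warehouse,Qty} = (32, W57) ✓
The only Product value with inconsistent RHS is Product=i.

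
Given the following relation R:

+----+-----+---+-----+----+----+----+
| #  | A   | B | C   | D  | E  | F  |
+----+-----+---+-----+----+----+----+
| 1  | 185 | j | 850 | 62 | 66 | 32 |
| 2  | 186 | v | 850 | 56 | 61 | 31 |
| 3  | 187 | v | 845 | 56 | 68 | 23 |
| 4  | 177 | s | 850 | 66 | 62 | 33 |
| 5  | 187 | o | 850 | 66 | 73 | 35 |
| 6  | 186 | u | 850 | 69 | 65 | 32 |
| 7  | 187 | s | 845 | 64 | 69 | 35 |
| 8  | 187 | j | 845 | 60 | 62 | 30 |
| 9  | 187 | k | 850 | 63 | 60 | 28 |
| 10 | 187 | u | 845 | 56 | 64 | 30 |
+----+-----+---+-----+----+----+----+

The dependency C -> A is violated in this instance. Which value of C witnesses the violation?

850

C=850: rows 1, 2, 4, 5, 6, 9 → A takes values {185, 186, 177, 187} — violation
C=845: rows 3, 7, 8, 10 → A = 187, 187, 187, 187 ✓
The only C value with inconsistent A is C=850.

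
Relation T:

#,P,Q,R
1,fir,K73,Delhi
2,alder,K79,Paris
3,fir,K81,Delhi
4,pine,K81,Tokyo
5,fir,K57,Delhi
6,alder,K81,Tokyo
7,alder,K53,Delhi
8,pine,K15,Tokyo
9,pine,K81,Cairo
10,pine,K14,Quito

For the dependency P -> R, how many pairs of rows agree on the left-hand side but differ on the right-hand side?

8

P=fir: all 3 rows agree on R — 0 pairs.
P=alder: violating pairs (2,6), (2,7), (6,7) — 3 pairs.
P=pine: violating pairs (4,9), (4,10), (8,9), (8,10), (9,10) — 5 pairs.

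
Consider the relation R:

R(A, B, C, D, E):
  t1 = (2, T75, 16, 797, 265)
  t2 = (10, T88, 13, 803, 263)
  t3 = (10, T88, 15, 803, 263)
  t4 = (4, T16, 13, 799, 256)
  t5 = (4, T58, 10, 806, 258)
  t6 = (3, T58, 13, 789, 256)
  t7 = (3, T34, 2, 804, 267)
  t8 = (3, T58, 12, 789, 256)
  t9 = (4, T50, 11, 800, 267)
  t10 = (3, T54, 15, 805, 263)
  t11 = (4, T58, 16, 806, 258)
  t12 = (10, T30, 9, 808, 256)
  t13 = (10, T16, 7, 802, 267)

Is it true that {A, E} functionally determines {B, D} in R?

(A=2, E=265): row 1 → {B,D} = (T75, 797) ✓
(A=10, E=263): rows 2, 3 → {B,D} = (T88, 803), (T88, 803) ✓
(A=4, E=256): row 4 → {B,D} = (T16, 799) ✓
(A=4, E=258): rows 5, 11 → {B,D} = (T58, 806), (T58, 806) ✓
(A=3, E=256): rows 6, 8 → {B,D} = (T58, 789), (T58, 789) ✓
(A=3, E=267): row 7 → {B,D} = (T34, 804) ✓
(A=4, E=267): row 9 → {B,D} = (T50, 800) ✓
(A=3, E=263): row 10 → {B,D} = (T54, 805) ✓
(A=10, E=256): row 12 → {B,D} = (T30, 808) ✓
(A=10, E=267): row 13 → {B,D} = (T16, 802) ✓
Every {A, E} value is associated with a single {B, D} value, so {A, E} -> {B, D} holds.

Yes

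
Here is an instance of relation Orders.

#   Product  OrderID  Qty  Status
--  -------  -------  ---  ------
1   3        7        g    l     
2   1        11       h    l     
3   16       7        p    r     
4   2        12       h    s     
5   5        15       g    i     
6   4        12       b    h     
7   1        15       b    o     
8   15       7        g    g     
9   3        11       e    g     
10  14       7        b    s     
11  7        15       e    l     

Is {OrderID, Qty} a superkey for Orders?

Rows 1 and 8 have the same {OrderID, Qty} value (OrderID=7, Qty=g) but are distinct tuples, so {OrderID, Qty} does not determine every attribute — not a superkey.

No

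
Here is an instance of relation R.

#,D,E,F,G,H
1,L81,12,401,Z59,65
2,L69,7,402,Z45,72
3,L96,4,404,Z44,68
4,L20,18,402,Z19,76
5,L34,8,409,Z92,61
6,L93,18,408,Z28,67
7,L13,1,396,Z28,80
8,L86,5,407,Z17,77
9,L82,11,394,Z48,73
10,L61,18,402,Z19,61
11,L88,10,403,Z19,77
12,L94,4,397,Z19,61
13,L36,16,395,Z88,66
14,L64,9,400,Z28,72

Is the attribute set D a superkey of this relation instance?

Yes

All 14 rows have distinct D values, so D → (all attributes) holds and D is a superkey.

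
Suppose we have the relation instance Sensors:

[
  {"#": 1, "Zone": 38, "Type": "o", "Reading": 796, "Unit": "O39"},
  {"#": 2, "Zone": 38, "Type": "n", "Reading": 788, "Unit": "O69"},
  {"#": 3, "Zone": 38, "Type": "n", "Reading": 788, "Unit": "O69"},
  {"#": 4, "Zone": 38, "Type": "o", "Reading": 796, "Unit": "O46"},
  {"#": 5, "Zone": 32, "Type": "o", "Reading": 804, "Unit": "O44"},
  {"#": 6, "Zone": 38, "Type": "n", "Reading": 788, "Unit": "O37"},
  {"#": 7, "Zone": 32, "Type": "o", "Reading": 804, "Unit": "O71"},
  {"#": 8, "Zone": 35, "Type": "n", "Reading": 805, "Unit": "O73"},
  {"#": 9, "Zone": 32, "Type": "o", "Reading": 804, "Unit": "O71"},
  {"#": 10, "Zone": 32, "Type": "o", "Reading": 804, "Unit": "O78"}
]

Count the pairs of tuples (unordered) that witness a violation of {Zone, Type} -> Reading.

0

(Zone=38, Type=o): all 2 rows agree on Reading — 0 pairs.
(Zone=38, Type=n): all 3 rows agree on Reading — 0 pairs.
(Zone=32, Type=o): all 4 rows agree on Reading — 0 pairs.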